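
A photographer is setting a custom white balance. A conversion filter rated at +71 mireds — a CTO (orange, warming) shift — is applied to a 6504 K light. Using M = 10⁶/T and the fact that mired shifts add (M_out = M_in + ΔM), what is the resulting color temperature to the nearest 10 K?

M_in = 10⁶/6504 = 153.75 mireds.
M_out = 153.75 + (+71) = 224.75 mireds.
T_out = 10⁶/224.75 = 4449.4 K → 4450 K.

4450 K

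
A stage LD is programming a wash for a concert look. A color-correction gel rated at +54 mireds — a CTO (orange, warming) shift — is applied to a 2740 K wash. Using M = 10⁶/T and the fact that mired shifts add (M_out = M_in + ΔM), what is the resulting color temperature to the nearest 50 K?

M_in = 10⁶/2740 = 364.96 mireds.
M_out = 364.96 + (+54) = 418.96 mireds.
T_out = 10⁶/418.96 = 2386.8 K → 2400 K.

2400 K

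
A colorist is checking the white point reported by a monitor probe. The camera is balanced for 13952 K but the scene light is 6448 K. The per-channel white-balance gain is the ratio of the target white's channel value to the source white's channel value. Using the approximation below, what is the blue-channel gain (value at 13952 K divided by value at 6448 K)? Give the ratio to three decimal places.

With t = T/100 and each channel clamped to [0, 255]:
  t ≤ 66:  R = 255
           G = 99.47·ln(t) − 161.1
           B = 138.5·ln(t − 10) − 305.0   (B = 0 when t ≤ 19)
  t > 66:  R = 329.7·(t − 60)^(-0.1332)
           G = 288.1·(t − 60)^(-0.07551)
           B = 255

1.025

At 6448 K (t = 64.48):
  B = 138.5·ln(64.48 − 10) − 305.0 = 138.5·ln 54.48 − 305.0 = 138.5·3.9978 − 305.0 = 248.700.
At 13952 K (t = 139.52):
  B = 255 by definition for t > 66.
Gain = 255.000 / 248.700 = 1.0253 → 1.025.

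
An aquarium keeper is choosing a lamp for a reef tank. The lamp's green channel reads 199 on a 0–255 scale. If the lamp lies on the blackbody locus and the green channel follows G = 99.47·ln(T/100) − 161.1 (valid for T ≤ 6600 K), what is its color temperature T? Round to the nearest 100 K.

3700 K

ln t = (199 + 161.1) / 99.47 = 3.6202.
t = e^3.6202 = 37.345.
T = 100·t = 3734 K → 3700 K to the nearest 100 K.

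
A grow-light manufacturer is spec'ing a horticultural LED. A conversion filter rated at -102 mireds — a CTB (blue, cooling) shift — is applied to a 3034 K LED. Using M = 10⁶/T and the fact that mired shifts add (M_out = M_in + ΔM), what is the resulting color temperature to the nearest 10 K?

4390 K

M_in = 10⁶/3034 = 329.60 mireds.
M_out = 329.60 + (-102) = 227.60 mireds.
T_out = 10⁶/227.60 = 4393.7 K → 4390 K.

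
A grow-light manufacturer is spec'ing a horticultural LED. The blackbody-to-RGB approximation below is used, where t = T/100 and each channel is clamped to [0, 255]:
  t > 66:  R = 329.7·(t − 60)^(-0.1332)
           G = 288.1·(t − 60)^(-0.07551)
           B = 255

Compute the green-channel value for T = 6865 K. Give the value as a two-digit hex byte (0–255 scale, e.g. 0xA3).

0xF5

t = 6865/100 = 68.65; the t > 66 branch applies.
G = 288.1·(68.65 − 60)^(-0.07551) = 288.1·8.65^(-0.07551) = 288.1·0.84966 = 244.787.
Rounded: 245; in hex, 0xF5.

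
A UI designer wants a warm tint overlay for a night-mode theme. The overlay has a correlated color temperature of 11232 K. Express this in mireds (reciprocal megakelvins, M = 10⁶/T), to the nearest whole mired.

M = 10⁶ / 11232 = 89.031 → 89 mireds.

89 mireds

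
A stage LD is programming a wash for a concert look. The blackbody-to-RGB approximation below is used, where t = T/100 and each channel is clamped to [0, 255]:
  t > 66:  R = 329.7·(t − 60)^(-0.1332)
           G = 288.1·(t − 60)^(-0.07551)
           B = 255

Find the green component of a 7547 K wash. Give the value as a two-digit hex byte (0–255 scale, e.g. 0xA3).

t = 7547/100 = 75.47; the t > 66 branch applies.
G = 288.1·(75.47 − 60)^(-0.07551) = 288.1·15.47^(-0.07551) = 288.1·0.81317 = 234.274.
Rounded: 234; in hex, 0xEA.

0xEA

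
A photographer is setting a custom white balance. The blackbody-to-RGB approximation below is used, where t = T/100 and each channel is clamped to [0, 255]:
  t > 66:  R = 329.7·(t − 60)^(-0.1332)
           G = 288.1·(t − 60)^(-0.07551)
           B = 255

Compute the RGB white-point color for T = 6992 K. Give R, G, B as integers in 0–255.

t = 6992/100 = 69.92; the t > 66 branch applies.
R = 329.7·(69.92 − 60)^(-0.1332) = 329.7·9.92^(-0.1332) = 329.7·0.73666 = 242.875.
G = 288.1·(69.92 − 60)^(-0.07551) = 288.1·9.92^(-0.07551) = 288.1·0.84092 = 242.268.
B = 255 by definition for t > 66.
Rounded: (243, 242, 255).

R=243, G=242, B=255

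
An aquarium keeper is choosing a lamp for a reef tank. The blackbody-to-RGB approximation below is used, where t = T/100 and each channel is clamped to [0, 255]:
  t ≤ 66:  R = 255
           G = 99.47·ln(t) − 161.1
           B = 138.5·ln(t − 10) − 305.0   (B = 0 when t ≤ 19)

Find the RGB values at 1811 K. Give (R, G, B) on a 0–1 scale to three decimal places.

t = 1811/100 = 18.11; the t ≤ 66 branch applies.
R = 255 by definition for t ≤ 66.
G = 99.47·ln 18.11 − 161.1 = 99.47·2.8965 − 161.1 = 127.011.
t = 18.11 ≤ 19, so B = 0.
Dividing each by 255: (1.0000, 0.4981, 0.0000) → (1.000, 0.498, 0.000).

(1.000, 0.498, 0.000)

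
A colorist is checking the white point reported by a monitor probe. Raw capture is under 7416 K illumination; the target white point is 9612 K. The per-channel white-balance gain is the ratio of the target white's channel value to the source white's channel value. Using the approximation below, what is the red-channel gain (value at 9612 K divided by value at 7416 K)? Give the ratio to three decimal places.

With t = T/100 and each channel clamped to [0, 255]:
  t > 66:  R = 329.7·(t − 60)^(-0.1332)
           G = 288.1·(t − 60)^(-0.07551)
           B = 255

At 7416 K (t = 74.16):
  R = 329.7·(74.16 − 60)^(-0.1332) = 329.7·14.16^(-0.1332) = 329.7·0.70255 = 231.631.
At 9612 K (t = 96.12):
  R = 329.7·(96.12 − 60)^(-0.1332) = 329.7·36.12^(-0.1332) = 329.7·0.62017 = 204.469.
Gain = 204.469 / 231.631 = 0.8827 → 0.883.

0.883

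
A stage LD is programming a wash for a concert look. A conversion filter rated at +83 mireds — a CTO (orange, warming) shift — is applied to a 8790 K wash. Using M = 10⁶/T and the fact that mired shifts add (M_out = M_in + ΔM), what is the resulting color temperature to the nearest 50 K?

M_in = 10⁶/8790 = 113.77 mireds.
M_out = 113.77 + (+83) = 196.77 mireds.
T_out = 10⁶/196.77 = 5082.2 K → 5100 K.

5100 K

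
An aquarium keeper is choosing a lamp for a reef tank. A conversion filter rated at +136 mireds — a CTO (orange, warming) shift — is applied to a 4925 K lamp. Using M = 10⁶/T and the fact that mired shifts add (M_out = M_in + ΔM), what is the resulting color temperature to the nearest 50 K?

2950 K

M_in = 10⁶/4925 = 203.05 mireds.
M_out = 203.05 + (+136) = 339.05 mireds.
T_out = 10⁶/339.05 = 2949.5 K → 2950 K.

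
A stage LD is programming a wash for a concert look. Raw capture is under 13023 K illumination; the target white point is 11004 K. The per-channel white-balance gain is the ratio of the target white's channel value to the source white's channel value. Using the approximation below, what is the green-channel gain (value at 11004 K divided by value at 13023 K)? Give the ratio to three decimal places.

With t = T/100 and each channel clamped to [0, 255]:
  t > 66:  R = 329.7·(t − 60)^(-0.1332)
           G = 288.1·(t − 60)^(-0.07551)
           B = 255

At 13023 K (t = 130.23):
  G = 288.1·(130.23 − 60)^(-0.07551) = 288.1·70.23^(-0.07551) = 288.1·0.72539 = 208.984.
At 11004 K (t = 110.04):
  G = 288.1·(110.04 − 60)^(-0.07551) = 288.1·50.04^(-0.07551) = 288.1·0.74419 = 214.401.
Gain = 214.401 / 208.984 = 1.0259 → 1.026.

1.026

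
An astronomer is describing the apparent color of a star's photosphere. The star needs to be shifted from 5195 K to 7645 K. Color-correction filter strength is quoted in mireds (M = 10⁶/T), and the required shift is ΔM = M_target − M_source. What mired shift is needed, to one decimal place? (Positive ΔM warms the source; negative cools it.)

-61.7 mireds

M_source = 10⁶/5195 = 192.493; M_target = 10⁶/7645 = 130.804.
ΔM = 130.804 − 192.493 = -61.688 → -61.7 mireds, a cooling shift.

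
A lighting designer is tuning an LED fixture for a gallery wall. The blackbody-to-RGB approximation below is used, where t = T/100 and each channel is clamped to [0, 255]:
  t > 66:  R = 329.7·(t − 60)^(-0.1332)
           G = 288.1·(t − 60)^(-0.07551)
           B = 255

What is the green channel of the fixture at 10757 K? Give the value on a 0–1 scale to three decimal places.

t = 10757/100 = 107.57; the t > 66 branch applies.
G = 288.1·(107.57 − 60)^(-0.07551) = 288.1·47.57^(-0.07551) = 288.1·0.74704 = 215.223.
On a 0–1 scale: 215.223/255 = 0.8440 → 0.844.

0.844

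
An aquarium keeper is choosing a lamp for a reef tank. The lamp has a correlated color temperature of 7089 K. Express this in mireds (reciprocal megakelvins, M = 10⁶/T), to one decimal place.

M = 10⁶ / 7089 = 141.064 → 141.1 mireds.

141.1 mireds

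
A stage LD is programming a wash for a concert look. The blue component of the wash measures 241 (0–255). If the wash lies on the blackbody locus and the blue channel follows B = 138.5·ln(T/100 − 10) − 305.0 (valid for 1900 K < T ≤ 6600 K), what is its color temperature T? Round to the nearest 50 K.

6150 K

ln(t − 10) = (241 + 305.0) / 138.5 = 3.9422.
t − 10 = e^3.9422 = 51.534, so t = 61.534.
T = 100·t = 6153 K → 6150 K to the nearest 50 K.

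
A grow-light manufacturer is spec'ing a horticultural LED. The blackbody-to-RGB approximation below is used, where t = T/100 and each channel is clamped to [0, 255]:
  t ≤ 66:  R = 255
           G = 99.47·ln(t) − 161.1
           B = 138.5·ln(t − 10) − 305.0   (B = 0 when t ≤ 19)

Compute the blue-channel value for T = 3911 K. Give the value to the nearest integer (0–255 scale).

162

t = 3911/100 = 39.11; the t ≤ 66 branch applies.
B = 138.5·ln(39.11 − 10) − 305.0 = 138.5·ln 29.11 − 305.0 = 138.5·3.3711 − 305.0 = 161.895.
Rounded: 162.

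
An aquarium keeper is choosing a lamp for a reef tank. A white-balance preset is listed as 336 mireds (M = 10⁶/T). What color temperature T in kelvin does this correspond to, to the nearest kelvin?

2976 K

T = 10⁶ / 336 = 2976.19 K → 2976 K.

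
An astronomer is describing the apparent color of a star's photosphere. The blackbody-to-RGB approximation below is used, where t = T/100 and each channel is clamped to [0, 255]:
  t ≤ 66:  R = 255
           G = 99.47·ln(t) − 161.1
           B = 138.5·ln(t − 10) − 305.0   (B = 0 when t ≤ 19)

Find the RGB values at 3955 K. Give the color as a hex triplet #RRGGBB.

t = 3955/100 = 39.55; the t ≤ 66 branch applies.
R = 255 by definition for t ≤ 66.
G = 99.47·ln 39.55 − 161.1 = 99.47·3.6776 − 161.1 = 204.707.
B = 138.5·ln(39.55 − 10) − 305.0 = 138.5·ln 29.55 − 305.0 = 138.5·3.3861 − 305.0 = 163.973.
Rounded: (255, 205, 164).
In hex: #FFCDA4.

#FFCDA4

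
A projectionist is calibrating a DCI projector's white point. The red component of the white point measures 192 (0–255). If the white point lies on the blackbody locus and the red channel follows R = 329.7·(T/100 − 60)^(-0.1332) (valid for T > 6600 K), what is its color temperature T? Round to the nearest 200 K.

(t − 60)^(-0.1332) = 192/329.7 = 0.58235.
t − 60 = 0.58235^(1/-0.1332) = 0.58235^(-7.508) = 57.929, so t = 117.929.
T = 100·t = 11793 K → 11800 K to the nearest 200 K.

11800 K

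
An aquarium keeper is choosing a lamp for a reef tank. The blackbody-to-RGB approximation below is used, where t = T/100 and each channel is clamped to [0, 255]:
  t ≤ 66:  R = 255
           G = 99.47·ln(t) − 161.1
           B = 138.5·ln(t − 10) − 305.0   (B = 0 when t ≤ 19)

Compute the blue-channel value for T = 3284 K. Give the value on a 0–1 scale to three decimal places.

t = 3284/100 = 32.84; the t ≤ 66 branch applies.
B = 138.5·ln(32.84 − 10) − 305.0 = 138.5·ln 22.84 − 305.0 = 138.5·3.1285 − 305.0 = 128.299.
On a 0–1 scale: 128.299/255 = 0.5031 → 0.503.

0.503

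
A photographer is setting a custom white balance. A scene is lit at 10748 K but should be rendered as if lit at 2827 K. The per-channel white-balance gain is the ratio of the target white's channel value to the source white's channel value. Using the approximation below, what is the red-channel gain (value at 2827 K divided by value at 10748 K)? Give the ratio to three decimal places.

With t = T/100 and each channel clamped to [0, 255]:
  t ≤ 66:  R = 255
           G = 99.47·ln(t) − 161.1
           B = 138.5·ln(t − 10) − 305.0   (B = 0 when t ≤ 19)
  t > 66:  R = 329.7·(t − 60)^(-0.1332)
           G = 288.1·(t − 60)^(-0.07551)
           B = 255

At 10748 K (t = 107.48):
  R = 329.7·(107.48 − 60)^(-0.1332) = 329.7·47.48^(-0.1332) = 329.7·0.59798 = 197.155.
At 2827 K (t = 28.27):
  R = 255 by definition for t ≤ 66.
Gain = 255.000 / 197.155 = 1.2934 → 1.293.

1.293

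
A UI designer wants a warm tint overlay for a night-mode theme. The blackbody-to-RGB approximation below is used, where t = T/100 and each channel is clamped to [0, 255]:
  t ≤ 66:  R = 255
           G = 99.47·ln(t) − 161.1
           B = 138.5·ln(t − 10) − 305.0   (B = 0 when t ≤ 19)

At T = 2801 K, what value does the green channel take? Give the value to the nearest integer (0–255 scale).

t = 2801/100 = 28.01; the t ≤ 66 branch applies.
G = 99.47·ln 28.01 − 161.1 = 99.47·3.3326 − 161.1 = 170.390.
Rounded: 170.

170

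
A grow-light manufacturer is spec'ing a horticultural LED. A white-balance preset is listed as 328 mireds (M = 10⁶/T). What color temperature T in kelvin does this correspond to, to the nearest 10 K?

T = 10⁶ / 328 = 3048.78 K → 3050 K.

3050 K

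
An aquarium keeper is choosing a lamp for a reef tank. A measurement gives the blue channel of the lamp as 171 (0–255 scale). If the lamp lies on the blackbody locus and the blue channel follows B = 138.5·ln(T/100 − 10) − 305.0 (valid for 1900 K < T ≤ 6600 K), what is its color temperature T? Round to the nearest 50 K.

4100 K

ln(t − 10) = (171 + 305.0) / 138.5 = 3.4368.
t − 10 = e^3.4368 = 31.088, so t = 41.088.
T = 100·t = 4109 K → 4100 K to the nearest 50 K.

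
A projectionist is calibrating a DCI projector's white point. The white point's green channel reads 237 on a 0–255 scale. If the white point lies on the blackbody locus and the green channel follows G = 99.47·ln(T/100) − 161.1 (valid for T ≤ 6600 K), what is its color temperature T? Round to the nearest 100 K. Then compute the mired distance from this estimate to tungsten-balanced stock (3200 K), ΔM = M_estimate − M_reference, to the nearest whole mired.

-131 mireds

ln t = (237 + 161.1) / 99.47 = 4.0022.
t = e^4.0022 = 54.719.
T = 100·t = 5472 K → 5500 K to the nearest 100 K.
M_estimate = 10⁶/5500 = 181.82; M_reference = 10⁶/3200 = 312.50.
ΔM = 181.82 − 312.50 = -130.68 → -131 mireds.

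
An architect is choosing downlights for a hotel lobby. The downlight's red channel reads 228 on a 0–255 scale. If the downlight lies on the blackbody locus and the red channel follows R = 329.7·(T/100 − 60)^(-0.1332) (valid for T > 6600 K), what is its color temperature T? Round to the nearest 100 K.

7600 K

(t − 60)^(-0.1332) = 228/329.7 = 0.69154.
t − 60 = 0.69154^(1/-0.1332) = 0.69154^(-7.508) = 15.943, so t = 75.943.
T = 100·t = 7594 K → 7600 K to the nearest 100 K.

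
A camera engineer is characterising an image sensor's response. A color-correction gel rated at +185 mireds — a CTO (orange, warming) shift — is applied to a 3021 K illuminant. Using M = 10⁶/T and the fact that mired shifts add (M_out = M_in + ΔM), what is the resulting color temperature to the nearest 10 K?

1940 K

M_in = 10⁶/3021 = 331.02 mireds.
M_out = 331.02 + (+185) = 516.02 mireds.
T_out = 10⁶/516.02 = 1937.9 K → 1940 K.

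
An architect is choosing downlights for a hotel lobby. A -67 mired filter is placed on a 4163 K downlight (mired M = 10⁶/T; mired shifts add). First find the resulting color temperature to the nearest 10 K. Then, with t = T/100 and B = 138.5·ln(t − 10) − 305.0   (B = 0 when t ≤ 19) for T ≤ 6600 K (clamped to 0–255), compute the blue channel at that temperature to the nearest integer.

230

M_in = 10⁶/4163 = 240.21; M_out = 240.21 + (-67) = 173.21.
T_out = 10⁶/173.21 = 5773.3 K → 5770 K; t = 57.7.
B = 138.5·ln(57.7 − 10) − 305.0 = 138.5·ln 47.7 − 305.0 = 138.5·3.8649 − 305.0 = 230.293.
Rounded: 230.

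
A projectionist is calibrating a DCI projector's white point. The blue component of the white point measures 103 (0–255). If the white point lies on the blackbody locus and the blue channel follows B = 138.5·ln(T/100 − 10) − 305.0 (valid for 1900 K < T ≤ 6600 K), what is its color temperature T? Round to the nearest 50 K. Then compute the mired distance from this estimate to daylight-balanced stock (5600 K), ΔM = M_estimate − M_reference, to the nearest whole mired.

ln(t − 10) = (103 + 305.0) / 138.5 = 2.9458.
t − 10 = e^2.9458 = 19.027, so t = 29.027.
T = 100·t = 2903 K → 2900 K to the nearest 50 K.
M_estimate = 10⁶/2900 = 344.83; M_reference = 10⁶/5600 = 178.57.
ΔM = 344.83 − 178.57 = 166.26 → +166 mireds.

+166 mireds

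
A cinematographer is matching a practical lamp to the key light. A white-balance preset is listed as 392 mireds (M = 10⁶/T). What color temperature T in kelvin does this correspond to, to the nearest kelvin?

2551 K

T = 10⁶ / 392 = 2551.02 K → 2551 K.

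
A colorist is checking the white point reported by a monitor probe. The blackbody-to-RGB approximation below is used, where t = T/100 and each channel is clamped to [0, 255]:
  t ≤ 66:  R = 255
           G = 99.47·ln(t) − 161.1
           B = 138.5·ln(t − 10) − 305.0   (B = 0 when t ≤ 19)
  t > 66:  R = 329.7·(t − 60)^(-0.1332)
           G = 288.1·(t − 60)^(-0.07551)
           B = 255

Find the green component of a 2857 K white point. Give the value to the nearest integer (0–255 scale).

t = 2857/100 = 28.57; the t ≤ 66 branch applies.
G = 99.47·ln 28.57 − 161.1 = 99.47·3.3524 − 161.1 = 172.359.
Rounded: 172.

172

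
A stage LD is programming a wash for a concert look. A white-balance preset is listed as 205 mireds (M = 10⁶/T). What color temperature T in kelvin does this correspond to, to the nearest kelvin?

4878 K

T = 10⁶ / 205 = 4878.05 K → 4878 K.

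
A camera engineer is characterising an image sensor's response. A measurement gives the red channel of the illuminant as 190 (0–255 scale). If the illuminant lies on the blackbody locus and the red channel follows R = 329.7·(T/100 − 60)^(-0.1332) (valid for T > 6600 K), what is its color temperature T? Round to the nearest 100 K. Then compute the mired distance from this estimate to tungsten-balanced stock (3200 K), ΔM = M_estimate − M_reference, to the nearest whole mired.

(t − 60)^(-0.1332) = 190/329.7 = 0.57628.
t − 60 = 0.57628^(1/-0.1332) = 0.57628^(-7.508) = 62.667, so t = 122.667.
T = 100·t = 12267 K → 12300 K to the nearest 100 K.
M_estimate = 10⁶/12300 = 81.30; M_reference = 10⁶/3200 = 312.50.
ΔM = 81.30 − 312.50 = -231.20 → -231 mireds.

-231 mireds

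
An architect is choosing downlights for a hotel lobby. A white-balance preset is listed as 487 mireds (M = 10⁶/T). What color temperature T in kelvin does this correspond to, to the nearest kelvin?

T = 10⁶ / 487 = 2053.39 K → 2053 K.

2053 K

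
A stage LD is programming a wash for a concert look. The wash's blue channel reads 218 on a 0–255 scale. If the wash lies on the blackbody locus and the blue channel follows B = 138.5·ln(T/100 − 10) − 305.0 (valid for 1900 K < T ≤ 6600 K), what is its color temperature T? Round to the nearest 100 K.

ln(t − 10) = (218 + 305.0) / 138.5 = 3.7762.
t − 10 = e^3.7762 = 43.649, so t = 53.649.
T = 100·t = 5365 K → 5400 K to the nearest 100 K.

5400 K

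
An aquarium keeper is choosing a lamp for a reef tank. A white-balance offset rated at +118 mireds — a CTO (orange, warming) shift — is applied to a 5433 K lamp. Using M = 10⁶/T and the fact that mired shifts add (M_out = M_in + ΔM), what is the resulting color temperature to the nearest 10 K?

M_in = 10⁶/5433 = 184.06 mireds.
M_out = 184.06 + (+118) = 302.06 mireds.
T_out = 10⁶/302.06 = 3310.6 K → 3310 K.

3310 K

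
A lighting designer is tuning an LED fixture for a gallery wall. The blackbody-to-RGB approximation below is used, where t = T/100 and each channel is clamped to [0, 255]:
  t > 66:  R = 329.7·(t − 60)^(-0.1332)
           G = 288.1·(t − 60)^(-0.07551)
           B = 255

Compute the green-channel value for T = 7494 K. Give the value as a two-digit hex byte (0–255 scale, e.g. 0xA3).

0xEB

t = 7494/100 = 74.94; the t > 66 branch applies.
G = 288.1·(74.94 − 60)^(-0.07551) = 288.1·14.94^(-0.07551) = 288.1·0.81531 = 234.892.
Rounded: 235; in hex, 0xEB.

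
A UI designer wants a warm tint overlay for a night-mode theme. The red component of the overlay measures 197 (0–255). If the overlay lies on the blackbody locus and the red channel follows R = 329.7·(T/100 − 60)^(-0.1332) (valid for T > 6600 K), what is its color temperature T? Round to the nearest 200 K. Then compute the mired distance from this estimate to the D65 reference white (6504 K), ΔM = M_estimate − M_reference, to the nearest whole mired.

-61 mireds

(t − 60)^(-0.1332) = 197/329.7 = 0.59751.
t − 60 = 0.59751^(1/-0.1332) = 0.59751^(-7.508) = 47.761, so t = 107.761.
T = 100·t = 10776 K → 10800 K to the nearest 200 K.
M_estimate = 10⁶/10800 = 92.59; M_reference = 10⁶/6504 = 153.75.
ΔM = 92.59 − 153.75 = -61.16 → -61 mireds.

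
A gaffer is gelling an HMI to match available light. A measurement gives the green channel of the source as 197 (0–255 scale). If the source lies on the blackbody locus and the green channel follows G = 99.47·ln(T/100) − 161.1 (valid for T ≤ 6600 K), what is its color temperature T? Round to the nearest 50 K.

ln t = (197 + 161.1) / 99.47 = 3.6001.
t = e^3.6001 = 36.601.
T = 100·t = 3660 K → 3650 K to the nearest 50 K.

3650 K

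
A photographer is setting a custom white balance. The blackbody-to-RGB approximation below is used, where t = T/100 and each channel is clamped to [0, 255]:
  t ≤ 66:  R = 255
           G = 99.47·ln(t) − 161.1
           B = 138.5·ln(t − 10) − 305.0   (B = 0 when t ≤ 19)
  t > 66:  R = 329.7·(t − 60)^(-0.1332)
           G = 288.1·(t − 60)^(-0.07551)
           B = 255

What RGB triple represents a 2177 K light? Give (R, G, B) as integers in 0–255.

(255, 145, 36)

t = 2177/100 = 21.77; the t ≤ 66 branch applies.
R = 255 by definition for t ≤ 66.
G = 99.47·ln 21.77 − 161.1 = 99.47·3.0805 − 161.1 = 145.321.
B = 138.5·ln(21.77 − 10) − 305.0 = 138.5·ln 11.77 − 305.0 = 138.5·2.4656 − 305.0 = 36.479.
Rounded: (255, 145, 36).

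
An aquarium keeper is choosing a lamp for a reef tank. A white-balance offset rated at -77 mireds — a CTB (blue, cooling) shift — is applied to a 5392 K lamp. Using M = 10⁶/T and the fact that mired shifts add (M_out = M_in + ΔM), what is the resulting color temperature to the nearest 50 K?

9200 K

M_in = 10⁶/5392 = 185.46 mireds.
M_out = 185.46 + (-77) = 108.46 mireds.
T_out = 10⁶/108.46 = 9220.0 K → 9200 K.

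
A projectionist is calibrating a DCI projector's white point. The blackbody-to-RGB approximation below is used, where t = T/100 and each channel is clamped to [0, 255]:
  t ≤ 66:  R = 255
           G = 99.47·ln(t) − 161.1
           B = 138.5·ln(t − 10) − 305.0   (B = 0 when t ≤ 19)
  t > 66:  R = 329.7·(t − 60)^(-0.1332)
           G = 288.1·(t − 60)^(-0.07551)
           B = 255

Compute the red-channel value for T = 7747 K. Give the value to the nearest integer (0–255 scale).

t = 7747/100 = 77.47; the t > 66 branch applies.
R = 329.7·(77.47 − 60)^(-0.1332) = 329.7·17.47^(-0.1332) = 329.7·0.68317 = 225.240.
Rounded: 225.

225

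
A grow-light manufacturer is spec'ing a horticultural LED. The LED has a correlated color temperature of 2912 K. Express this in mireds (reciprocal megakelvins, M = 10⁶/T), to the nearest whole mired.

343 mireds

M = 10⁶ / 2912 = 343.407 → 343 mireds.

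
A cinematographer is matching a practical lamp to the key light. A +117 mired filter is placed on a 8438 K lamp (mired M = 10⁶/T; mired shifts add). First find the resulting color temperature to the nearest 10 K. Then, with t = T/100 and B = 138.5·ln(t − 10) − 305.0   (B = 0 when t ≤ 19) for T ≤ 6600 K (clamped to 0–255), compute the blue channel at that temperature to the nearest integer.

M_in = 10⁶/8438 = 118.51; M_out = 118.51 + (+117) = 235.51.
T_out = 10⁶/235.51 = 4246.1 K → 4250 K; t = 42.5.
B = 138.5·ln(42.5 − 10) − 305.0 = 138.5·ln 32.5 − 305.0 = 138.5·3.4812 − 305.0 = 177.152.
Rounded: 177.

177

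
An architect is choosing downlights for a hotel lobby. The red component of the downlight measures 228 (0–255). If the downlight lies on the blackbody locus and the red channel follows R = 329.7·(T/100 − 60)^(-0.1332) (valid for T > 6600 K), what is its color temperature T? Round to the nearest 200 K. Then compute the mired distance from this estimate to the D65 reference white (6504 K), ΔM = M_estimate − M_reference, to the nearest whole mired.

-22 mireds

(t − 60)^(-0.1332) = 228/329.7 = 0.69154.
t − 60 = 0.69154^(1/-0.1332) = 0.69154^(-7.508) = 15.943, so t = 75.943.
T = 100·t = 7594 K → 7600 K to the nearest 200 K.
M_estimate = 10⁶/7600 = 131.58; M_reference = 10⁶/6504 = 153.75.
ΔM = 131.58 − 153.75 = -22.17 → -22 mireds.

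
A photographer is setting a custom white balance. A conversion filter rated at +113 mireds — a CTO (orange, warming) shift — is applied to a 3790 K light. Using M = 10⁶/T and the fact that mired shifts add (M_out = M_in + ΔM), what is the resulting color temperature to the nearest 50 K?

M_in = 10⁶/3790 = 263.85 mireds.
M_out = 263.85 + (+113) = 376.85 mireds.
T_out = 10⁶/376.85 = 2653.6 K → 2650 K.

2650 K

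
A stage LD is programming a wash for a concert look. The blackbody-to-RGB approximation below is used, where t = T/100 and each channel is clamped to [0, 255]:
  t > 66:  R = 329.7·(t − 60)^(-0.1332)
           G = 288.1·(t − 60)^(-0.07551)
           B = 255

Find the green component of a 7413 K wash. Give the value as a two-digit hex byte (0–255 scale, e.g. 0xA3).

t = 7413/100 = 74.13; the t > 66 branch applies.
G = 288.1·(74.13 − 60)^(-0.07551) = 288.1·14.13^(-0.07551) = 288.1·0.81875 = 235.883.
Rounded: 236; in hex, 0xEC.

0xEC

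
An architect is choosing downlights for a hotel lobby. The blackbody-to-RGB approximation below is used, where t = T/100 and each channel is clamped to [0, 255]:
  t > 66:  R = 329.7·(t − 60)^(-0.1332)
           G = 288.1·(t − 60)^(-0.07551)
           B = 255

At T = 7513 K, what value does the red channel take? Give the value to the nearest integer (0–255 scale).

230

t = 7513/100 = 75.13; the t > 66 branch applies.
R = 329.7·(75.13 − 60)^(-0.1332) = 329.7·15.13^(-0.1332) = 329.7·0.69638 = 229.596.
Rounded: 230.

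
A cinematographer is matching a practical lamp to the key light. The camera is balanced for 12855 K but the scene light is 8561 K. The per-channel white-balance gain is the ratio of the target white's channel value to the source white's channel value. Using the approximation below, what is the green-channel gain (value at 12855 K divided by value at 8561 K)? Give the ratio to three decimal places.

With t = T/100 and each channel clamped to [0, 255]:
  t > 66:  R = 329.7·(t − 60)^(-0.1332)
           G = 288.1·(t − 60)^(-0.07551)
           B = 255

At 8561 K (t = 85.61):
  G = 288.1·(85.61 − 60)^(-0.07551) = 288.1·25.61^(-0.07551) = 288.1·0.78280 = 225.525.
At 12855 K (t = 128.55):
  G = 288.1·(128.55 − 60)^(-0.07551) = 288.1·68.55^(-0.07551) = 288.1·0.72671 = 209.366.
Gain = 209.366 / 225.525 = 0.9284 → 0.928.

0.928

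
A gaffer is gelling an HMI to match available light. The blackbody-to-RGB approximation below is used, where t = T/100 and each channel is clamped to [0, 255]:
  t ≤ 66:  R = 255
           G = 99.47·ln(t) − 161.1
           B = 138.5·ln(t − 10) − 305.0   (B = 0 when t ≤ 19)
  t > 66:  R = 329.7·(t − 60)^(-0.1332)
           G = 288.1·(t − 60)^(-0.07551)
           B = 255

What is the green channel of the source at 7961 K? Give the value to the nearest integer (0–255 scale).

t = 7961/100 = 79.61; the t > 66 branch applies.
G = 288.1·(79.61 − 60)^(-0.07551) = 288.1·19.61^(-0.07551) = 288.1·0.79874 = 230.117.
Rounded: 230.

230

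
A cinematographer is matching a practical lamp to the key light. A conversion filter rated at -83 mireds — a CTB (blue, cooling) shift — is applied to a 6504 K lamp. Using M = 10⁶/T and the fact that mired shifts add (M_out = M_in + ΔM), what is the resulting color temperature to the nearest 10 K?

M_in = 10⁶/6504 = 153.75 mireds.
M_out = 153.75 + (-83) = 70.75 mireds.
T_out = 10⁶/70.75 = 14134.0 K → 14130 K.

14130 K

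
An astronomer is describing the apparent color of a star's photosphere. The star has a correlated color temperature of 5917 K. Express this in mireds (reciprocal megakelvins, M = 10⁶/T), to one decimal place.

M = 10⁶ / 5917 = 169.005 → 169.0 mireds.

169.0 mireds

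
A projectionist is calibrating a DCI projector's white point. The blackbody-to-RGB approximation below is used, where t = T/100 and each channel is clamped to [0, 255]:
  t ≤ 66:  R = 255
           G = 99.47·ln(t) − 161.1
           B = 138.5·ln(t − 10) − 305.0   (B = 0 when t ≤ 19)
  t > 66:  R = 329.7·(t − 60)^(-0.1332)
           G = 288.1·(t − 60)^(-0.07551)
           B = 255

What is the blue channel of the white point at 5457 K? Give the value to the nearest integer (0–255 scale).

221

t = 5457/100 = 54.57; the t ≤ 66 branch applies.
B = 138.5·ln(54.57 − 10) − 305.0 = 138.5·ln 44.57 − 305.0 = 138.5·3.7971 − 305.0 = 220.893.
Rounded: 221.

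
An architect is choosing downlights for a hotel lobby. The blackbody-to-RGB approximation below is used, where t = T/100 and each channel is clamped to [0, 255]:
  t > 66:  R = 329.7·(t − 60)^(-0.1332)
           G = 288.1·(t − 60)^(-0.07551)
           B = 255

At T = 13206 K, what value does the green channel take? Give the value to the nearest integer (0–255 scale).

t = 13206/100 = 132.06; the t > 66 branch applies.
G = 288.1·(132.06 − 60)^(-0.07551) = 288.1·72.06^(-0.07551) = 288.1·0.72398 = 208.578.
Rounded: 209.

209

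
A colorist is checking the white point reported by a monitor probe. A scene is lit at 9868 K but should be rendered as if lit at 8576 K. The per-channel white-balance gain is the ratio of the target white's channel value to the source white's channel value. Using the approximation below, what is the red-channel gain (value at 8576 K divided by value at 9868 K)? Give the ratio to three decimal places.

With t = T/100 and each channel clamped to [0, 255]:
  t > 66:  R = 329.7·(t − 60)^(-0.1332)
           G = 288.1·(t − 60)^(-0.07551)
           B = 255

At 9868 K (t = 98.68):
  R = 329.7·(98.68 − 60)^(-0.1332) = 329.7·38.68^(-0.1332) = 329.7·0.61454 = 202.612.
At 8576 K (t = 85.76):
  R = 329.7·(85.76 − 60)^(-0.1332) = 329.7·25.76^(-0.1332) = 329.7·0.64873 = 213.885.
Gain = 213.885 / 202.612 = 1.0556 → 1.056.

1.056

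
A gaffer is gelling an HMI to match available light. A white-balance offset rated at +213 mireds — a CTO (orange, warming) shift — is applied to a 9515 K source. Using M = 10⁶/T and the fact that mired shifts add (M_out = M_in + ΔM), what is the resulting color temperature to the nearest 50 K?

M_in = 10⁶/9515 = 105.10 mireds.
M_out = 105.10 + (+213) = 318.10 mireds.
T_out = 10⁶/318.10 = 3143.7 K → 3150 K.

3150 K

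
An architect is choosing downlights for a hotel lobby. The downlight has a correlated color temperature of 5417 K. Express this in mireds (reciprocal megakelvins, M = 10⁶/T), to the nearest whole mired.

185 mireds

M = 10⁶ / 5417 = 184.604 → 185 mireds.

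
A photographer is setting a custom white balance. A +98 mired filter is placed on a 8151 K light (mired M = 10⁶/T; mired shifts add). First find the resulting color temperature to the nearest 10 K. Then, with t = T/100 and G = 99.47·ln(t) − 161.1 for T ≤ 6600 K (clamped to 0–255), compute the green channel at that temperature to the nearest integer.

218

M_in = 10⁶/8151 = 122.68; M_out = 122.68 + (+98) = 220.68.
T_out = 10⁶/220.68 = 4531.4 K → 4530 K; t = 45.3.
G = 99.47·ln 45.3 − 161.1 = 99.47·3.8133 − 161.1 = 218.210.
Rounded: 218.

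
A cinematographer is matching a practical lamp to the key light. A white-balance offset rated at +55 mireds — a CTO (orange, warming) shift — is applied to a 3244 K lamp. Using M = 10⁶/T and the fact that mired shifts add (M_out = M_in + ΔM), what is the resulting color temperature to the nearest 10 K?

M_in = 10⁶/3244 = 308.26 mireds.
M_out = 308.26 + (+55) = 363.26 mireds.
T_out = 10⁶/363.26 = 2752.8 K → 2750 K.

2750 K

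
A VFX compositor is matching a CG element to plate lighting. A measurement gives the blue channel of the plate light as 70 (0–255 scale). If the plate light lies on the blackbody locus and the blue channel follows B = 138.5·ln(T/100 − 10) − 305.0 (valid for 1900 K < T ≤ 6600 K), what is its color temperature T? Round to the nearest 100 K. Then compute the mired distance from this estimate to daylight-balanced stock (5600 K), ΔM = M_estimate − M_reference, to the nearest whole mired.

+221 mireds

ln(t − 10) = (70 + 305.0) / 138.5 = 2.7076.
t − 10 = e^2.7076 = 14.993, so t = 24.993.
T = 100·t = 2499 K → 2500 K to the nearest 100 K.
M_estimate = 10⁶/2500 = 400.00; M_reference = 10⁶/5600 = 178.57.
ΔM = 400.00 − 178.57 = 221.43 → +221 mireds.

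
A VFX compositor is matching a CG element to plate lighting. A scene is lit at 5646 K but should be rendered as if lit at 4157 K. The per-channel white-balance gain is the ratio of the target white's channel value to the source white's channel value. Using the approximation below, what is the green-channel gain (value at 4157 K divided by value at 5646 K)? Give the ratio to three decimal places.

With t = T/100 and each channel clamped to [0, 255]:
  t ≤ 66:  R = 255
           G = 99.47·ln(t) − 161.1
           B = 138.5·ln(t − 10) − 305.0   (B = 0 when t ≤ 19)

0.873

At 5646 K (t = 56.46):
  G = 99.47·ln 56.46 − 161.1 = 99.47·4.0335 − 161.1 = 240.115.
At 4157 K (t = 41.57):
  G = 99.47·ln 41.57 − 161.1 = 99.47·3.7274 − 161.1 = 209.662.
Gain = 209.662 / 240.115 = 0.8732 → 0.873.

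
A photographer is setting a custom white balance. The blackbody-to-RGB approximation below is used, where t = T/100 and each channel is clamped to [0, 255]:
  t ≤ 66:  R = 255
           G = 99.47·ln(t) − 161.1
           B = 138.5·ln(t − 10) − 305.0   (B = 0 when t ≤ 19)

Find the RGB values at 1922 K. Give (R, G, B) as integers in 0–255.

t = 1922/100 = 19.22; the t ≤ 66 branch applies.
R = 255 by definition for t ≤ 66.
G = 99.47·ln 19.22 − 161.1 = 99.47·2.9560 − 161.1 = 132.928.
B = 138.5·ln(19.22 − 10) − 305.0 = 138.5·ln 9.22 − 305.0 = 138.5·2.2214 − 305.0 = 2.660.
Rounded: (255, 133, 3).

(255, 133, 3)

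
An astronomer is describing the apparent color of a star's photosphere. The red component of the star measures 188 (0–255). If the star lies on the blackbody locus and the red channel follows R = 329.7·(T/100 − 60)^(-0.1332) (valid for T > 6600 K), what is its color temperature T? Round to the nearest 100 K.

12800 K

(t − 60)^(-0.1332) = 188/329.7 = 0.57022.
t − 60 = 0.57022^(1/-0.1332) = 0.57022^(-7.508) = 67.848, so t = 127.848.
T = 100·t = 12785 K → 12800 K to the nearest 100 K.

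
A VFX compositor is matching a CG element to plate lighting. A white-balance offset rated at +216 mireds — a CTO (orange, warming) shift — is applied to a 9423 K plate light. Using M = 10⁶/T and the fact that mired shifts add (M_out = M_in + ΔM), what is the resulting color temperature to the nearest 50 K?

M_in = 10⁶/9423 = 106.12 mireds.
M_out = 106.12 + (+216) = 322.12 mireds.
T_out = 10⁶/322.12 = 3104.4 K → 3100 K.

3100 K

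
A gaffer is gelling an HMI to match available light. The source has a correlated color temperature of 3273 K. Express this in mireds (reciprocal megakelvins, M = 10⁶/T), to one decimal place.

305.5 mireds

M = 10⁶ / 3273 = 305.530 → 305.5 mireds.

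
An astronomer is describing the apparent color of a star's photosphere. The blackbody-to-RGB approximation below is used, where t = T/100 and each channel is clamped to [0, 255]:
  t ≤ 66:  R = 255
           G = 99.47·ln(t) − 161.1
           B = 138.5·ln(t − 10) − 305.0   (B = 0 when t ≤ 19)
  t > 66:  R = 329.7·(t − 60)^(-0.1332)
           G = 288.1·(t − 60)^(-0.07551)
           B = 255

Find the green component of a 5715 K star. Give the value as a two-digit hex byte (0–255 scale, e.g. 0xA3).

0xF1

t = 5715/100 = 57.15; the t ≤ 66 branch applies.
G = 99.47·ln 57.15 − 161.1 = 99.47·4.0457 − 161.1 = 241.324.
Rounded: 241; in hex, 0xF1.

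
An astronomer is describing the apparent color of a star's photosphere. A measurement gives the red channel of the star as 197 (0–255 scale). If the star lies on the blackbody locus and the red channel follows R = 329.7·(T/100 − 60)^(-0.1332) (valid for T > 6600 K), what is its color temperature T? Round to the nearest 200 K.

10800 K

(t − 60)^(-0.1332) = 197/329.7 = 0.59751.
t − 60 = 0.59751^(1/-0.1332) = 0.59751^(-7.508) = 47.761, so t = 107.761.
T = 100·t = 10776 K → 10800 K to the nearest 200 K.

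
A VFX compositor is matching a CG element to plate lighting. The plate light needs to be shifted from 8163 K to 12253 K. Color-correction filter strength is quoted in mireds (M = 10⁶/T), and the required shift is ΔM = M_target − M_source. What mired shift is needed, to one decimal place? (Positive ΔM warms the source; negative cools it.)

M_source = 10⁶/8163 = 122.504; M_target = 10⁶/12253 = 81.613.
ΔM = 81.613 − 122.504 = -40.891 → -40.9 mireds, a cooling shift.

-40.9 mireds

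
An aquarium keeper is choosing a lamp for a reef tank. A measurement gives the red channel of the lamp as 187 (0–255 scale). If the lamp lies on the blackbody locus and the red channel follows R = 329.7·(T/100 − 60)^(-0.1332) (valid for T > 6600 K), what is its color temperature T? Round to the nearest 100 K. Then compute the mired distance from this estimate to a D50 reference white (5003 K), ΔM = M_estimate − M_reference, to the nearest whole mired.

(t − 60)^(-0.1332) = 187/329.7 = 0.56718.
t − 60 = 0.56718^(1/-0.1332) = 0.56718^(-7.508) = 70.620, so t = 130.620.
T = 100·t = 13062 K → 13100 K to the nearest 100 K.
M_estimate = 10⁶/13100 = 76.34; M_reference = 10⁶/5003 = 199.88.
ΔM = 76.34 − 199.88 = -123.54 → -124 mireds.

-124 mireds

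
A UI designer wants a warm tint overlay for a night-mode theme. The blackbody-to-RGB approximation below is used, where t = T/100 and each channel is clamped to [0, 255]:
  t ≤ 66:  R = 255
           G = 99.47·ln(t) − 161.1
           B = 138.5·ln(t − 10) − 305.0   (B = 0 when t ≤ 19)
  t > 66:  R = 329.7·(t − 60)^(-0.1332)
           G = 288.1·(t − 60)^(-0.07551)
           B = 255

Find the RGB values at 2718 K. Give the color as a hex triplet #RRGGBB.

t = 2718/100 = 27.18; the t ≤ 66 branch applies.
R = 255 by definition for t ≤ 66.
G = 99.47·ln 27.18 − 161.1 = 99.47·3.3025 − 161.1 = 167.398.
B = 138.5·ln(27.18 − 10) − 305.0 = 138.5·ln 17.18 − 305.0 = 138.5·2.8437 − 305.0 = 88.859.
Rounded: (255, 167, 89).
In hex: #FFA759.

#FFA759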